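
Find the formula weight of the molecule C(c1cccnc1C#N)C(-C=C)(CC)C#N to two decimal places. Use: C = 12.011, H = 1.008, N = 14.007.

211.27

Molecular formula: C13H13N3.
M = 13×12.011 + 13×1.008 + 3×14.007 = 211.27 g/mol.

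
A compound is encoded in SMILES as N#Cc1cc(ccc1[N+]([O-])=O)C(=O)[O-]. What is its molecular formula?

Heavy atoms from the SMILES: 8 C, 2 N, 4 O.
Implicit hydrogens by atom environment:
  3 × C (aromatic): 1 H each → 3
  3 × C (aromatic): no H
  2 × C: no H
  2 × O: no H
  2 × O (charge -1): no H
  1 × N: no H
  1 × N (charge +1): no H
  Total hydrogens = 3.
Net charge -1.
Molecular formula: C8H3N2O4-

C8H3N2O4-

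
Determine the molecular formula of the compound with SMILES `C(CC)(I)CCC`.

Heavy atoms from the SMILES: 6 C, 1 I.
Implicit hydrogens by atom environment:
  3 × C: 2 H each → 6
  2 × C: 3 H each → 6
  1 × C: 1 H
  1 × I: no H
  Total hydrogens = 13.
Molecular formula: C6H13I

C6H13I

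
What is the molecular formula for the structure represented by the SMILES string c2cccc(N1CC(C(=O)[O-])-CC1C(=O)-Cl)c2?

C12H11ClNO3-

Heavy atoms from the SMILES: 12 C, 1 Cl, 1 N, 3 O.
Implicit hydrogens by atom environment:
  5 × C (aromatic): 1 H each → 5
  2 × C: 2 H each → 4
  2 × C: 1 H each → 2
  2 × C: no H
  2 × O: no H
  1 × C (aromatic): no H
  1 × Cl: no H
  1 × N: no H
  1 × O (charge -1): no H
  Total hydrogens = 11.
Net charge -1.
Molecular formula: C12H11ClNO3-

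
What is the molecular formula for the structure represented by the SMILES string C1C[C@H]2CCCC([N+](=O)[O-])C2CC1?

Heavy atoms from the SMILES: 10 C, 1 N, 2 O.
Implicit hydrogens by atom environment:
  7 × C: 2 H each → 14
  3 × C: 1 H each → 3
  1 × N (charge +1): no H
  1 × O: no H
  1 × O (charge -1): no H
  Total hydrogens = 17.
Molecular formula: C10H17NO2

C10H17NO2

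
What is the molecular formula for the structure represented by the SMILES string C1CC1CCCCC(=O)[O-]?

Heavy atoms from the SMILES: 8 C, 2 O.
Implicit hydrogens by atom environment:
  6 × C: 2 H each → 12
  1 × C: 1 H
  1 × C: no H
  1 × O: no H
  1 × O (charge -1): no H
  Total hydrogens = 13.
Net charge -1.
Molecular formula: C8H13O2-

C8H13O2-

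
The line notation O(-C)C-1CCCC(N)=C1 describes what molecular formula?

C7H13NO

Heavy atoms from the SMILES: 7 C, 1 N, 1 O.
Implicit hydrogens by atom environment:
  3 × C: 2 H each → 6
  2 × C: 1 H each → 2
  1 × C: 3 H
  1 × C: no H
  1 × N: 2 H
  1 × O: no H
  Total hydrogens = 13.
Molecular formula: C7H13NO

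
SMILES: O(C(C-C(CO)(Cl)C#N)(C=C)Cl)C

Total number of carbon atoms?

8

The symbol for carbon appears 8 times in the SMILES. (Cl is a single chlorine, not C + l.)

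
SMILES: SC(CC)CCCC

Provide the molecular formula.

C7H16S

Heavy atoms from the SMILES: 7 C, 1 S.
Implicit hydrogens by atom environment:
  4 × C: 2 H each → 8
  2 × C: 3 H each → 6
  1 × C: 1 H
  1 × S: 1 H
  Total hydrogens = 16.
Molecular formula: C7H16S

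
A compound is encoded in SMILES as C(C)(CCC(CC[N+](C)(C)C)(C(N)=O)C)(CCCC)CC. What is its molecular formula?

Heavy atoms from the SMILES: 18 C, 2 N, 1 O.
Implicit hydrogens by atom environment:
  8 × C: 2 H each → 16
  7 × C: 3 H each → 21
  3 × C: no H
  1 × N: 2 H
  1 × N (charge +1): no H
  1 × O: no H
  Total hydrogens = 39.
Net charge +1.
Molecular formula: C18H39N2O+

C18H39N2O+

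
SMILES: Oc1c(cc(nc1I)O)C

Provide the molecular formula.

Heavy atoms from the SMILES: 6 C, 1 I, 1 N, 2 O.
Implicit hydrogens by atom environment:
  4 × C (aromatic): no H
  2 × O: 1 H each → 2
  1 × C: 3 H
  1 × C (aromatic): 1 H
  1 × I: no H
  1 × N (aromatic): no H
  Total hydrogens = 6.
Molecular formula: C6H6INO2

C6H6INO2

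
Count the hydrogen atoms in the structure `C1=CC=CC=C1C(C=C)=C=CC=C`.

12

Hydrogens are implicit in SMILES; fill each atom to its normal valence:
  5 × C (aromatic): 1 H each → 5
  3 × C: 1 H each → 3
  2 × C: 2 H each → 4
  2 × C: no H
  1 × C (aromatic): no H
  Total hydrogens = 12.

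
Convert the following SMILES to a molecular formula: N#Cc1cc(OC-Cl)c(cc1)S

C8H6ClNOS

Heavy atoms from the SMILES: 8 C, 1 Cl, 1 N, 1 O, 1 S.
Implicit hydrogens by atom environment:
  3 × C (aromatic): 1 H each → 3
  3 × C (aromatic): no H
  1 × C: 2 H
  1 × C: no H
  1 × Cl: no H
  1 × N: no H
  1 × O: no H
  1 × S: 1 H
  Total hydrogens = 6.
Molecular formula: C8H6ClNOS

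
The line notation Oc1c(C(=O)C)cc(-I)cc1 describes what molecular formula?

C8H7IO2

Heavy atoms from the SMILES: 8 C, 1 I, 2 O.
Implicit hydrogens by atom environment:
  3 × C (aromatic): 1 H each → 3
  3 × C (aromatic): no H
  1 × C: 3 H
  1 × C: no H
  1 × I: no H
  1 × O: 1 H
  1 × O: no H
  Total hydrogens = 7.
Molecular formula: C8H7IO2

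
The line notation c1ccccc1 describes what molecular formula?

C6H6

Heavy atoms from the SMILES: 6 C.
Implicit hydrogens by atom environment:
  6 × C (aromatic): 1 H each → 6
  Total hydrogens = 6.
Molecular formula: C6H6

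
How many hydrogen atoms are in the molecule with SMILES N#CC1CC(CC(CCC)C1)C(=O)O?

Hydrogens are implicit in SMILES; fill each atom to its normal valence:
  5 × C: 2 H each → 10
  3 × C: 1 H each → 3
  2 × C: no H
  1 × C: 3 H
  1 × N: no H
  1 × O: 1 H
  1 × O: no H
  Total hydrogens = 17.

17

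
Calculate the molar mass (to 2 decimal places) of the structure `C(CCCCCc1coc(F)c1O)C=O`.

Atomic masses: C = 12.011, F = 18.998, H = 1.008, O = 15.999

Molecular formula: C11H15FO3.
M = 11×12.011 + 1×18.998 + 15×1.008 + 3×15.999 = 214.24 g/mol.

214.24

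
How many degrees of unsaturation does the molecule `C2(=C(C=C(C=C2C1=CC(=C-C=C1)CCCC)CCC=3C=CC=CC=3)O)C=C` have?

Molecular formula from the SMILES: C26H28O.
DoU = (2C + 2 + N − H − X)/2 = (2·26 + 2 + 0 − 28 − 0)/2 = 26/2 = 13.
(Structurally: 3 ring(s) + 10 π bond(s) = 13.)

13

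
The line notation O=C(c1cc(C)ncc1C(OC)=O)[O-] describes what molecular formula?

C9H8NO4-

Heavy atoms from the SMILES: 9 C, 1 N, 4 O.
Implicit hydrogens by atom environment:
  3 × C (aromatic): no H
  3 × O: no H
  2 × C: 3 H each → 6
  2 × C (aromatic): 1 H each → 2
  2 × C: no H
  1 × N (aromatic): no H
  1 × O (charge -1): no H
  Total hydrogens = 8.
Net charge -1.
Molecular formula: C9H8NO4-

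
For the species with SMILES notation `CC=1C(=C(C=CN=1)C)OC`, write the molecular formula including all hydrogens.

C8H11NO

Heavy atoms from the SMILES: 8 C, 1 N, 1 O.
Implicit hydrogens by atom environment:
  3 × C: 3 H each → 9
  3 × C (aromatic): no H
  2 × C (aromatic): 1 H each → 2
  1 × N (aromatic): no H
  1 × O: no H
  Total hydrogens = 11.
Molecular formula: C8H11NO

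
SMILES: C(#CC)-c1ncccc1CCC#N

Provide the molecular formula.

Heavy atoms from the SMILES: 11 C, 2 N.
Implicit hydrogens by atom environment:
  3 × C (aromatic): 1 H each → 3
  3 × C: no H
  2 × C: 2 H each → 4
  2 × C (aromatic): no H
  1 × C: 3 H
  1 × N (aromatic): no H
  1 × N: no H
  Total hydrogens = 10.
Molecular formula: C11H10N2

C11H10N2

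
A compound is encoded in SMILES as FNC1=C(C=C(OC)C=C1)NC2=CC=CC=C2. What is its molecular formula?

C13H13FN2O

Heavy atoms from the SMILES: 13 C, 1 F, 2 N, 1 O.
Implicit hydrogens by atom environment:
  8 × C (aromatic): 1 H each → 8
  4 × C (aromatic): no H
  2 × N: 1 H each → 2
  1 × C: 3 H
  1 × F: no H
  1 × O: no H
  Total hydrogens = 13.
Molecular formula: C13H13FN2O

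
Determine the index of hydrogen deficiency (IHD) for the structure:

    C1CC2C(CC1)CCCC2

Molecular formula from the SMILES: C10H18.
DoU = (2C + 2 + N − H − X)/2 = (2·10 + 2 + 0 − 18 − 0)/2 = 4/2 = 2.
(Structurally: 2 ring(s) + 0 π bond(s) = 2.)

2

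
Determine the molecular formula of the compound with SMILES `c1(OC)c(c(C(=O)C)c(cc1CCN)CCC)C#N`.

C15H20N2O2

Heavy atoms from the SMILES: 15 C, 2 N, 2 O.
Implicit hydrogens by atom environment:
  5 × C (aromatic): no H
  4 × C: 2 H each → 8
  3 × C: 3 H each → 9
  2 × C: no H
  2 × O: no H
  1 × C (aromatic): 1 H
  1 × N: 2 H
  1 × N: no H
  Total hydrogens = 20.
Molecular formula: C15H20N2O2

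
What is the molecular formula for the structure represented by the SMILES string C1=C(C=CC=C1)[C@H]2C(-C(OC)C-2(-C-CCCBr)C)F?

C16H22BrFO

Heavy atoms from the SMILES: 1 Br, 16 C, 1 F, 1 O.
Implicit hydrogens by atom environment:
  5 × C (aromatic): 1 H each → 5
  4 × C: 2 H each → 8
  3 × C: 1 H each → 3
  2 × C: 3 H each → 6
  1 × Br: no H
  1 × C: no H
  1 × C (aromatic): no H
  1 × F: no H
  1 × O: no H
  Total hydrogens = 22.
Molecular formula: C16H22BrFO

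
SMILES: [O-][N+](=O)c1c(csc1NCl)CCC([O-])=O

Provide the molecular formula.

C7H6ClN2O4S-

Heavy atoms from the SMILES: 7 C, 1 Cl, 2 N, 4 O, 1 S.
Implicit hydrogens by atom environment:
  3 × C (aromatic): no H
  2 × C: 2 H each → 4
  2 × O: no H
  2 × O (charge -1): no H
  1 × C (aromatic): 1 H
  1 × C: no H
  1 × Cl: no H
  1 × N: 1 H
  1 × N (charge +1): no H
  1 × S (aromatic): no H
  Total hydrogens = 6.
Net charge -1.
Molecular formula: C7H6ClN2O4S-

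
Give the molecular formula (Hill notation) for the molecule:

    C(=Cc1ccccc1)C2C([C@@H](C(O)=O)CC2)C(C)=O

Heavy atoms from the SMILES: 16 C, 3 O.
Implicit hydrogens by atom environment:
  5 × C: 1 H each → 5
  5 × C (aromatic): 1 H each → 5
  2 × C: 2 H each → 4
  2 × C: no H
  2 × O: no H
  1 × C: 3 H
  1 × C (aromatic): no H
  1 × O: 1 H
  Total hydrogens = 18.
Molecular formula: C16H18O3

C16H18O3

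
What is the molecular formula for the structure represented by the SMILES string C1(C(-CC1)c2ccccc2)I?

C10H11I

Heavy atoms from the SMILES: 10 C, 1 I.
Implicit hydrogens by atom environment:
  5 × C (aromatic): 1 H each → 5
  2 × C: 2 H each → 4
  2 × C: 1 H each → 2
  1 × C (aromatic): no H
  1 × I: no H
  Total hydrogens = 11.
Molecular formula: C10H11I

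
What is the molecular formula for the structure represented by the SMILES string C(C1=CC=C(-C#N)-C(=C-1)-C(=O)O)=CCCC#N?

C13H10N2O2

Heavy atoms from the SMILES: 13 C, 2 N, 2 O.
Implicit hydrogens by atom environment:
  3 × C (aromatic): 1 H each → 3
  3 × C (aromatic): no H
  3 × C: no H
  2 × C: 2 H each → 4
  2 × C: 1 H each → 2
  2 × N: no H
  1 × O: 1 H
  1 × O: no H
  Total hydrogens = 10.
Molecular formula: C13H10N2O2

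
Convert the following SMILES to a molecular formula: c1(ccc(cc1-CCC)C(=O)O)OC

Heavy atoms from the SMILES: 11 C, 3 O.
Implicit hydrogens by atom environment:
  3 × C (aromatic): 1 H each → 3
  3 × C (aromatic): no H
  2 × C: 3 H each → 6
  2 × C: 2 H each → 4
  2 × O: no H
  1 × C: no H
  1 × O: 1 H
  Total hydrogens = 14.
Molecular formula: C11H14O3

C11H14O3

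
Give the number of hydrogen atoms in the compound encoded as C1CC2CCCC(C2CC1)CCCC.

26

Hydrogens are implicit in SMILES; fill each atom to its normal valence:
  10 × C: 2 H each → 20
  3 × C: 1 H each → 3
  1 × C: 3 H
  Total hydrogens = 26.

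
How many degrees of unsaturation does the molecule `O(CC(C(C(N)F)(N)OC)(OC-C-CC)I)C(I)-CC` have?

0

Molecular formula from the SMILES: C12H25FI2N2O3.
DoU = (2C + 2 + N − H − X)/2 = (2·12 + 2 + 2 − 25 − 3)/2 = 0/2 = 0.
(Structurally: 0 ring(s) + 0 π bond(s) = 0.)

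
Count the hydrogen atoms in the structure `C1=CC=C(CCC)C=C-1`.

Hydrogens are implicit in SMILES; fill each atom to its normal valence:
  5 × C (aromatic): 1 H each → 5
  2 × C: 2 H each → 4
  1 × C: 3 H
  1 × C (aromatic): no H
  Total hydrogens = 12.

12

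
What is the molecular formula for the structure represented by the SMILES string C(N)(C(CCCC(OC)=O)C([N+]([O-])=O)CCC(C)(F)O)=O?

C12H21FN2O6

Heavy atoms from the SMILES: 12 C, 1 F, 2 N, 6 O.
Implicit hydrogens by atom environment:
  5 × C: 2 H each → 10
  4 × O: no H
  3 × C: no H
  2 × C: 3 H each → 6
  2 × C: 1 H each → 2
  1 × F: no H
  1 × N: 2 H
  1 × N (charge +1): no H
  1 × O: 1 H
  1 × O (charge -1): no H
  Total hydrogens = 21.
Molecular formula: C12H21FN2O6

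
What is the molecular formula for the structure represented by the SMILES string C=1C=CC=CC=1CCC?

Heavy atoms from the SMILES: 9 C.
Implicit hydrogens by atom environment:
  5 × C (aromatic): 1 H each → 5
  2 × C: 2 H each → 4
  1 × C: 3 H
  1 × C (aromatic): no H
  Total hydrogens = 12.
Molecular formula: C9H12

C9H12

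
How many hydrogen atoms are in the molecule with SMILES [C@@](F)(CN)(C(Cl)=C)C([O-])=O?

6

Hydrogens are implicit in SMILES; fill each atom to its normal valence:
  3 × C: no H
  2 × C: 2 H each → 4
  1 × Cl: no H
  1 × F: no H
  1 × N: 2 H
  1 × O: no H
  1 × O (charge -1): no H
  Total hydrogens = 6.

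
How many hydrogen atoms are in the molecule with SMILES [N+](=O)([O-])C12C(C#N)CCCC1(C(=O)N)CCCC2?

17

Hydrogens are implicit in SMILES; fill each atom to its normal valence:
  7 × C: 2 H each → 14
  4 × C: no H
  2 × O: no H
  1 × C: 1 H
  1 × N: 2 H
  1 × N: no H
  1 × N (charge +1): no H
  1 × O (charge -1): no H
  Total hydrogens = 17.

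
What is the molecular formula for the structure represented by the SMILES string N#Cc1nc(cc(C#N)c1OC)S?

C8H5N3OS

Heavy atoms from the SMILES: 8 C, 3 N, 1 O, 1 S.
Implicit hydrogens by atom environment:
  4 × C (aromatic): no H
  2 × C: no H
  2 × N: no H
  1 × C: 3 H
  1 × C (aromatic): 1 H
  1 × N (aromatic): no H
  1 × O: no H
  1 × S: 1 H
  Total hydrogens = 5.
Molecular formula: C8H5N3OS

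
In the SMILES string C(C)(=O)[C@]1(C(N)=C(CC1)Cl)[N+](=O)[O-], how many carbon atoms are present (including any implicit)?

The symbol for carbon appears 7 times in the SMILES. (Cl is a single chlorine, not C + l.)

7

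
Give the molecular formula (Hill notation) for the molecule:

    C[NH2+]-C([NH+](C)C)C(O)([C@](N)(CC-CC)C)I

Heavy atoms from the SMILES: 11 C, 1 I, 3 N, 1 O.
Implicit hydrogens by atom environment:
  5 × C: 3 H each → 15
  3 × C: 2 H each → 6
  2 × C: no H
  1 × C: 1 H
  1 × I: no H
  1 × N (charge +1): 2 H
  1 × N: 2 H
  1 × N (charge +1): 1 H
  1 × O: 1 H
  Total hydrogens = 28.
Net charge +2.
Molecular formula: [C11H28IN3O]2+

[C11H28IN3O]2+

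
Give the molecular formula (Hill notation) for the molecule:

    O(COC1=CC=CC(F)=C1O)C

C8H9FO3

Heavy atoms from the SMILES: 8 C, 1 F, 3 O.
Implicit hydrogens by atom environment:
  3 × C (aromatic): 1 H each → 3
  3 × C (aromatic): no H
  2 × O: no H
  1 × C: 3 H
  1 × C: 2 H
  1 × F: no H
  1 × O: 1 H
  Total hydrogens = 9.
Molecular formula: C8H9FO3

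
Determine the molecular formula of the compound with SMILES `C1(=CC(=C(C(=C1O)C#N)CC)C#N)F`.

C10H7FN2O

Heavy atoms from the SMILES: 10 C, 1 F, 2 N, 1 O.
Implicit hydrogens by atom environment:
  5 × C (aromatic): no H
  2 × C: no H
  2 × N: no H
  1 × C: 3 H
  1 × C: 2 H
  1 × C (aromatic): 1 H
  1 × F: no H
  1 × O: 1 H
  Total hydrogens = 7.
Molecular formula: C10H7FN2O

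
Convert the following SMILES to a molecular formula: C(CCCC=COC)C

Heavy atoms from the SMILES: 8 C, 1 O.
Implicit hydrogens by atom environment:
  4 × C: 2 H each → 8
  2 × C: 3 H each → 6
  2 × C: 1 H each → 2
  1 × O: no H
  Total hydrogens = 16.
Molecular formula: C8H16O

C8H16O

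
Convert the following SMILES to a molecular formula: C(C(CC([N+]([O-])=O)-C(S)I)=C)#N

C6H7IN2O2S

Heavy atoms from the SMILES: 6 C, 1 I, 2 N, 2 O, 1 S.
Implicit hydrogens by atom environment:
  2 × C: 2 H each → 4
  2 × C: 1 H each → 2
  2 × C: no H
  1 × I: no H
  1 × N: no H
  1 × N (charge +1): no H
  1 × O: no H
  1 × O (charge -1): no H
  1 × S: 1 H
  Total hydrogens = 7.
Molecular formula: C6H7IN2O2S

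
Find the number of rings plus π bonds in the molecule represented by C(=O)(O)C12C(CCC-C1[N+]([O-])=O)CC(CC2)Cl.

Molecular formula from the SMILES: C11H16ClNO4.
DoU = (2C + 2 + N − H − X)/2 = (2·11 + 2 + 1 − 16 − 1)/2 = 8/2 = 4.
(Structurally: 2 ring(s) + 2 π bond(s) = 4.)

4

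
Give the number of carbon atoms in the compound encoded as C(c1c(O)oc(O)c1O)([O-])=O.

The symbol for carbon appears 5 times in the SMILES. Lowercase c denotes aromatic carbon and counts toward C.

5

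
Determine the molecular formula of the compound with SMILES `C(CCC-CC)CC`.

C8H18

Heavy atoms from the SMILES: 8 C.
Implicit hydrogens by atom environment:
  6 × C: 2 H each → 12
  2 × C: 3 H each → 6
  Total hydrogens = 18.
Molecular formula: C8H18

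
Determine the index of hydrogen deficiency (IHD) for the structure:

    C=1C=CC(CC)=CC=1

Molecular formula from the SMILES: C8H10.
DoU = (2C + 2 + N − H − X)/2 = (2·8 + 2 + 0 − 10 − 0)/2 = 8/2 = 4.
(Structurally: 1 ring(s) + 3 π bond(s) = 4.)

4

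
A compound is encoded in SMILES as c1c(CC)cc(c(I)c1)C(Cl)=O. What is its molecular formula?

C9H8ClIO

Heavy atoms from the SMILES: 9 C, 1 Cl, 1 I, 1 O.
Implicit hydrogens by atom environment:
  3 × C (aromatic): 1 H each → 3
  3 × C (aromatic): no H
  1 × C: 3 H
  1 × C: 2 H
  1 × C: no H
  1 × Cl: no H
  1 × I: no H
  1 × O: no H
  Total hydrogens = 8.
Molecular formula: C9H8ClIO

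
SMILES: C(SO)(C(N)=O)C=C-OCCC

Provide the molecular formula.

C7H13NO3S

Heavy atoms from the SMILES: 7 C, 1 N, 3 O, 1 S.
Implicit hydrogens by atom environment:
  3 × C: 1 H each → 3
  2 × C: 2 H each → 4
  2 × O: no H
  1 × C: 3 H
  1 × C: no H
  1 × N: 2 H
  1 × O: 1 H
  1 × S: no H
  Total hydrogens = 13.
Molecular formula: C7H13NO3S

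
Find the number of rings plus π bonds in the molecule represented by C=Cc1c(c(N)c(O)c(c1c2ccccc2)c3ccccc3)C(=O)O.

Molecular formula from the SMILES: C21H17NO3.
DoU = (2C + 2 + N − H − X)/2 = (2·21 + 2 + 1 − 17 − 0)/2 = 28/2 = 14.
(Structurally: 3 ring(s) + 11 π bond(s) = 14.)

14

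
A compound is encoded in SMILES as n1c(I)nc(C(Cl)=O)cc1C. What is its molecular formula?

C6H4ClIN2O

Heavy atoms from the SMILES: 6 C, 1 Cl, 1 I, 2 N, 1 O.
Implicit hydrogens by atom environment:
  3 × C (aromatic): no H
  2 × N (aromatic): no H
  1 × C: 3 H
  1 × C (aromatic): 1 H
  1 × C: no H
  1 × Cl: no H
  1 × I: no H
  1 × O: no H
  Total hydrogens = 4.
Molecular formula: C6H4ClIN2O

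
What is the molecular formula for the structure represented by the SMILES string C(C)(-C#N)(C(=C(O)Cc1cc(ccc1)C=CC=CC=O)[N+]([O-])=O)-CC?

Heavy atoms from the SMILES: 19 C, 2 N, 4 O.
Implicit hydrogens by atom environment:
  5 × C: 1 H each → 5
  4 × C (aromatic): 1 H each → 4
  4 × C: no H
  2 × C: 3 H each → 6
  2 × C: 2 H each → 4
  2 × C (aromatic): no H
  2 × O: no H
  1 × N (charge +1): no H
  1 × N: no H
  1 × O: 1 H
  1 × O (charge -1): no H
  Total hydrogens = 20.
Molecular formula: C19H20N2O4

C19H20N2O4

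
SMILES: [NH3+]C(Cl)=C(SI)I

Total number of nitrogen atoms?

1

The symbol for nitrogen appears 1 time in the SMILES.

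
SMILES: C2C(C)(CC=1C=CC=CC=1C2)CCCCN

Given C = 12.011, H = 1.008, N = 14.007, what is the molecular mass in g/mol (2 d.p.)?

217.36

Molecular formula: C15H23N.
M = 15×12.011 + 23×1.008 + 1×14.007 = 217.36 g/mol.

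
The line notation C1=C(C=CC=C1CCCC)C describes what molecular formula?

C11H16

Heavy atoms from the SMILES: 11 C.
Implicit hydrogens by atom environment:
  4 × C (aromatic): 1 H each → 4
  3 × C: 2 H each → 6
  2 × C: 3 H each → 6
  2 × C (aromatic): no H
  Total hydrogens = 16.
Molecular formula: C11H16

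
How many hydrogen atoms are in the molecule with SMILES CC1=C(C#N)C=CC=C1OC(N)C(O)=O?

10

Hydrogens are implicit in SMILES; fill each atom to its normal valence:
  3 × C (aromatic): 1 H each → 3
  3 × C (aromatic): no H
  2 × C: no H
  2 × O: no H
  1 × C: 3 H
  1 × C: 1 H
  1 × N: 2 H
  1 × N: no H
  1 × O: 1 H
  Total hydrogens = 10.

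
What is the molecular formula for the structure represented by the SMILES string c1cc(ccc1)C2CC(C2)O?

Heavy atoms from the SMILES: 10 C, 1 O.
Implicit hydrogens by atom environment:
  5 × C (aromatic): 1 H each → 5
  2 × C: 2 H each → 4
  2 × C: 1 H each → 2
  1 × C (aromatic): no H
  1 × O: 1 H
  Total hydrogens = 12.
Molecular formula: C10H12O

C10H12O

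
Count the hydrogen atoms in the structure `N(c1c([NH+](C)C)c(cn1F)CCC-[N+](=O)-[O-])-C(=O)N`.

Hydrogens are implicit in SMILES; fill each atom to its normal valence:
  3 × C: 2 H each → 6
  3 × C (aromatic): no H
  2 × C: 3 H each → 6
  2 × O: no H
  1 × C (aromatic): 1 H
  1 × C: no H
  1 × F: no H
  1 × N: 2 H
  1 × N: 1 H
  1 × N (charge +1): 1 H
  1 × N (aromatic): no H
  1 × N (charge +1): no H
  1 × O (charge -1): no H
  Total hydrogens = 17.

17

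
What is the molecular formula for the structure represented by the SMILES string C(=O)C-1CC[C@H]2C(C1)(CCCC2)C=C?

C13H20O

Heavy atoms from the SMILES: 13 C, 1 O.
Implicit hydrogens by atom environment:
  8 × C: 2 H each → 16
  4 × C: 1 H each → 4
  1 × C: no H
  1 × O: no H
  Total hydrogens = 20.
Molecular formula: C13H20O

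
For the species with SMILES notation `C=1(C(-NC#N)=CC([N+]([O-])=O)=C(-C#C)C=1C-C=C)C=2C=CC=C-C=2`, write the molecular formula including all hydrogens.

C18H13N3O2

Heavy atoms from the SMILES: 18 C, 3 N, 2 O.
Implicit hydrogens by atom environment:
  6 × C (aromatic): 1 H each → 6
  6 × C (aromatic): no H
  2 × C: 2 H each → 4
  2 × C: 1 H each → 2
  2 × C: no H
  1 × N: 1 H
  1 × N (charge +1): no H
  1 × N: no H
  1 × O: no H
  1 × O (charge -1): no H
  Total hydrogens = 13.
Molecular formula: C18H13N3O2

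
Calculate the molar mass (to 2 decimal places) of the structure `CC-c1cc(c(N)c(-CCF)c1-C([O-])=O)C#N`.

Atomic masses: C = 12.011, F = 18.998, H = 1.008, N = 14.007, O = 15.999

Molecular formula: C12H12FN2O2-.
M = 12×12.011 + 1×18.998 + 12×1.008 + 2×14.007 + 2×15.999 = 235.24 g/mol.

235.24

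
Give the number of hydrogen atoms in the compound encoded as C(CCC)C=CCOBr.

13

Hydrogens are implicit in SMILES; fill each atom to its normal valence:
  4 × C: 2 H each → 8
  2 × C: 1 H each → 2
  1 × Br: no H
  1 × C: 3 H
  1 × O: no H
  Total hydrogens = 13.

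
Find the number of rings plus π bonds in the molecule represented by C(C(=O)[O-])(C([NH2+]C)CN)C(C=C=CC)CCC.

3

Molecular formula from the SMILES: C13H24N2O2.
DoU = (2C + 2 + N − H − X)/2 = (2·13 + 2 + 2 − 24 − 0)/2 = 6/2 = 3.
(Structurally: 0 ring(s) + 3 π bond(s) = 3.)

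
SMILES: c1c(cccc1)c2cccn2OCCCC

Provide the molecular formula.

Heavy atoms from the SMILES: 14 C, 1 N, 1 O.
Implicit hydrogens by atom environment:
  8 × C (aromatic): 1 H each → 8
  3 × C: 2 H each → 6
  2 × C (aromatic): no H
  1 × C: 3 H
  1 × N (aromatic): no H
  1 × O: no H
  Total hydrogens = 17.
Molecular formula: C14H17NO

C14H17NO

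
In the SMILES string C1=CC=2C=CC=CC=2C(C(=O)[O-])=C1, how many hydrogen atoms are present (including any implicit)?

Hydrogens are implicit in SMILES; fill each atom to its normal valence:
  7 × C (aromatic): 1 H each → 7
  3 × C (aromatic): no H
  1 × C: no H
  1 × O: no H
  1 × O (charge -1): no H
  Total hydrogens = 7.

7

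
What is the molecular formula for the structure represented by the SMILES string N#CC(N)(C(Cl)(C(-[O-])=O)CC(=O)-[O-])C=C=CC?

Heavy atoms from the SMILES: 10 C, 1 Cl, 2 N, 4 O.
Implicit hydrogens by atom environment:
  6 × C: no H
  2 × C: 1 H each → 2
  2 × O: no H
  2 × O (charge -1): no H
  1 × C: 3 H
  1 × C: 2 H
  1 × Cl: no H
  1 × N: 2 H
  1 × N: no H
  Total hydrogens = 9.
Net charge -2.
Molecular formula: [C10H9ClN2O4]2-

[C10H9ClN2O4]2-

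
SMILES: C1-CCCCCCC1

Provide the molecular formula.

Heavy atoms from the SMILES: 8 C.
Implicit hydrogens by atom environment:
  8 × C: 2 H each → 16
  Total hydrogens = 16.
Molecular formula: C8H16

C8H16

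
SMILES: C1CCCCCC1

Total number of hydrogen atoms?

14

Hydrogens are implicit in SMILES; fill each atom to its normal valence:
  7 × C: 2 H each → 14
  Total hydrogens = 14.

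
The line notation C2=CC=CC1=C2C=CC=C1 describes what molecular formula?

Heavy atoms from the SMILES: 10 C.
Implicit hydrogens by atom environment:
  8 × C (aromatic): 1 H each → 8
  2 × C (aromatic): no H
  Total hydrogens = 8.
Molecular formula: C10H8

C10H8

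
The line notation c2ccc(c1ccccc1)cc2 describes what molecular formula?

C12H10

Heavy atoms from the SMILES: 12 C.
Implicit hydrogens by atom environment:
  10 × C (aromatic): 1 H each → 10
  2 × C (aromatic): no H
  Total hydrogens = 10.
Molecular formula: C12H10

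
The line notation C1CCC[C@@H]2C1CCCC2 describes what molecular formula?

Heavy atoms from the SMILES: 10 C.
Implicit hydrogens by atom environment:
  8 × C: 2 H each → 16
  2 × C: 1 H each → 2
  Total hydrogens = 18.
Molecular formula: C10H18

C10H18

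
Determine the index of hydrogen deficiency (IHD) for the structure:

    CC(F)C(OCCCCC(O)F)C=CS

Molecular formula from the SMILES: C10H18F2O2S.
DoU = (2C + 2 + N − H − X)/2 = (2·10 + 2 + 0 − 18 − 2)/2 = 2/2 = 1.
(Structurally: 0 ring(s) + 1 π bond(s) = 1.)

1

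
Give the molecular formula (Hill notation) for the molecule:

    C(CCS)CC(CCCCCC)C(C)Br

Heavy atoms from the SMILES: 1 Br, 13 C, 1 S.
Implicit hydrogens by atom environment:
  9 × C: 2 H each → 18
  2 × C: 3 H each → 6
  2 × C: 1 H each → 2
  1 × Br: no H
  1 × S: 1 H
  Total hydrogens = 27.
Molecular formula: C13H27BrS

C13H27BrS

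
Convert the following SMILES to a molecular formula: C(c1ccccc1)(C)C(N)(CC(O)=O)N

Heavy atoms from the SMILES: 11 C, 2 N, 2 O.
Implicit hydrogens by atom environment:
  5 × C (aromatic): 1 H each → 5
  2 × C: no H
  2 × N: 2 H each → 4
  1 × C: 3 H
  1 × C: 2 H
  1 × C: 1 H
  1 × C (aromatic): no H
  1 × O: 1 H
  1 × O: no H
  Total hydrogens = 16.
Molecular formula: C11H16N2O2

C11H16N2O2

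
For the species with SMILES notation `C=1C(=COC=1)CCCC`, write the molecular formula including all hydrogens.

Heavy atoms from the SMILES: 8 C, 1 O.
Implicit hydrogens by atom environment:
  3 × C: 2 H each → 6
  3 × C (aromatic): 1 H each → 3
  1 × C: 3 H
  1 × C (aromatic): no H
  1 × O (aromatic): no H
  Total hydrogens = 12.
Molecular formula: C8H12O

C8H12O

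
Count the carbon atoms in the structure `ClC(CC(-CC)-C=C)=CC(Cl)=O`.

The symbol for carbon appears 9 times in the SMILES. (Cl is a single chlorine, not C + l.)

9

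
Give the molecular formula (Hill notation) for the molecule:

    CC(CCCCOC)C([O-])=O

Heavy atoms from the SMILES: 8 C, 3 O.
Implicit hydrogens by atom environment:
  4 × C: 2 H each → 8
  2 × C: 3 H each → 6
  2 × O: no H
  1 × C: 1 H
  1 × C: no H
  1 × O (charge -1): no H
  Total hydrogens = 15.
Net charge -1.
Molecular formula: C8H15O3-

C8H15O3-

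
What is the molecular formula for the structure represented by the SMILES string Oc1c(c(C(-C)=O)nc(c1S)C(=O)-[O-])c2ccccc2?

Heavy atoms from the SMILES: 14 C, 1 N, 4 O, 1 S.
Implicit hydrogens by atom environment:
  6 × C (aromatic): no H
  5 × C (aromatic): 1 H each → 5
  2 × C: no H
  2 × O: no H
  1 × C: 3 H
  1 × N (aromatic): no H
  1 × O: 1 H
  1 × O (charge -1): no H
  1 × S: 1 H
  Total hydrogens = 10.
Net charge -1.
Molecular formula: C14H10NO4S-

C14H10NO4S-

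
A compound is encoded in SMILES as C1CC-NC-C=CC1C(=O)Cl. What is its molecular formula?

Heavy atoms from the SMILES: 8 C, 1 Cl, 1 N, 1 O.
Implicit hydrogens by atom environment:
  4 × C: 2 H each → 8
  3 × C: 1 H each → 3
  1 × C: no H
  1 × Cl: no H
  1 × N: 1 H
  1 × O: no H
  Total hydrogens = 12.
Molecular formula: C8H12ClNO

C8H12ClNO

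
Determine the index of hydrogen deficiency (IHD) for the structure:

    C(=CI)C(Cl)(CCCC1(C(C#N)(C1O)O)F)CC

4

Molecular formula from the SMILES: C12H16ClFINO2.
DoU = (2C + 2 + N − H − X)/2 = (2·12 + 2 + 1 − 16 − 3)/2 = 8/2 = 4.
(Structurally: 1 ring(s) + 3 π bond(s) = 4.)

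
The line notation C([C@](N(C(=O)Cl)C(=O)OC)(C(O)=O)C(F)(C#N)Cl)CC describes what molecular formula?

Heavy atoms from the SMILES: 10 C, 2 Cl, 1 F, 2 N, 5 O.
Implicit hydrogens by atom environment:
  6 × C: no H
  4 × O: no H
  2 × C: 3 H each → 6
  2 × C: 2 H each → 4
  2 × Cl: no H
  2 × N: no H
  1 × F: no H
  1 × O: 1 H
  Total hydrogens = 11.
Molecular formula: C10H11Cl2FN2O5

C10H11Cl2FN2O5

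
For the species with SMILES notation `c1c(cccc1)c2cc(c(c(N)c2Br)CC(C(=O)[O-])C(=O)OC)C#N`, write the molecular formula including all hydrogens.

C18H14BrN2O4-

Heavy atoms from the SMILES: 1 Br, 18 C, 2 N, 4 O.
Implicit hydrogens by atom environment:
  6 × C (aromatic): 1 H each → 6
  6 × C (aromatic): no H
  3 × C: no H
  3 × O: no H
  1 × Br: no H
  1 × C: 3 H
  1 × C: 2 H
  1 × C: 1 H
  1 × N: 2 H
  1 × N: no H
  1 × O (charge -1): no H
  Total hydrogens = 14.
Net charge -1.
Molecular formula: C18H14BrN2O4-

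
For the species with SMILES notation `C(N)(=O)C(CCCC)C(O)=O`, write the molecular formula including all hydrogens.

C7H13NO3

Heavy atoms from the SMILES: 7 C, 1 N, 3 O.
Implicit hydrogens by atom environment:
  3 × C: 2 H each → 6
  2 × C: no H
  2 × O: no H
  1 × C: 3 H
  1 × C: 1 H
  1 × N: 2 H
  1 × O: 1 H
  Total hydrogens = 13.
Molecular formula: C7H13NO3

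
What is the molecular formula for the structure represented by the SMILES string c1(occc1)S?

C4H4OS

Heavy atoms from the SMILES: 4 C, 1 O, 1 S.
Implicit hydrogens by atom environment:
  3 × C (aromatic): 1 H each → 3
  1 × C (aromatic): no H
  1 × O (aromatic): no H
  1 × S: 1 H
  Total hydrogens = 4.
Molecular formula: C4H4OS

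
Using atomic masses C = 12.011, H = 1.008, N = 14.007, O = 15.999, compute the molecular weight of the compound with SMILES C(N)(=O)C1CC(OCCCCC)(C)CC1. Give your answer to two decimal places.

Molecular formula: C12H23NO2.
M = 12×12.011 + 23×1.008 + 1×14.007 + 2×15.999 = 213.32 g/mol.

213.32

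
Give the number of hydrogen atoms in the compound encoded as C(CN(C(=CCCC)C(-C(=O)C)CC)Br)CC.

Hydrogens are implicit in SMILES; fill each atom to its normal valence:
  6 × C: 2 H each → 12
  4 × C: 3 H each → 12
  2 × C: 1 H each → 2
  2 × C: no H
  1 × Br: no H
  1 × N: no H
  1 × O: no H
  Total hydrogens = 26.

26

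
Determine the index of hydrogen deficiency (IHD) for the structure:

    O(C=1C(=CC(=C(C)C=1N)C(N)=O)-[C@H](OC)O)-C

5

Molecular formula from the SMILES: C11H16N2O4.
DoU = (2C + 2 + N − H − X)/2 = (2·11 + 2 + 2 − 16 − 0)/2 = 10/2 = 5.
(Structurally: 1 ring(s) + 4 π bond(s) = 5.)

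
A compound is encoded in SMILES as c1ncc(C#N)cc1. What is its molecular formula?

Heavy atoms from the SMILES: 6 C, 2 N.
Implicit hydrogens by atom environment:
  4 × C (aromatic): 1 H each → 4
  1 × C (aromatic): no H
  1 × C: no H
  1 × N (aromatic): no H
  1 × N: no H
  Total hydrogens = 4.
Molecular formula: C6H4N2

C6H4N2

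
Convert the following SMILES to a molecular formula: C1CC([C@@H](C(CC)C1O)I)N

C8H16INO

Heavy atoms from the SMILES: 8 C, 1 I, 1 N, 1 O.
Implicit hydrogens by atom environment:
  4 × C: 1 H each → 4
  3 × C: 2 H each → 6
  1 × C: 3 H
  1 × I: no H
  1 × N: 2 H
  1 × O: 1 H
  Total hydrogens = 16.
Molecular formula: C8H16INO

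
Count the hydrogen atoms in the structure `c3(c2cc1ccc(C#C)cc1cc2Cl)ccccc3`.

Hydrogens are implicit in SMILES; fill each atom to its normal valence:
  10 × C (aromatic): 1 H each → 10
  6 × C (aromatic): no H
  1 × C: 1 H
  1 × C: no H
  1 × Cl: no H
  Total hydrogens = 11.

11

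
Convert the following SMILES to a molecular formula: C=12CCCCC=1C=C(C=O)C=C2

C11H12O

Heavy atoms from the SMILES: 11 C, 1 O.
Implicit hydrogens by atom environment:
  4 × C: 2 H each → 8
  3 × C (aromatic): 1 H each → 3
  3 × C (aromatic): no H
  1 × C: 1 H
  1 × O: no H
  Total hydrogens = 12.
Molecular formula: C11H12O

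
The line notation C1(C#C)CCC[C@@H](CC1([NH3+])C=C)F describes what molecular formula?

Heavy atoms from the SMILES: 11 C, 1 F, 1 N.
Implicit hydrogens by atom environment:
  5 × C: 2 H each → 10
  4 × C: 1 H each → 4
  2 × C: no H
  1 × F: no H
  1 × N (charge +1): 3 H
  Total hydrogens = 17.
Net charge +1.
Molecular formula: C11H17FN+

C11H17FN+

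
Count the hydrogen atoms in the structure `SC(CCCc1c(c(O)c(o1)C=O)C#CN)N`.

14

Hydrogens are implicit in SMILES; fill each atom to its normal valence:
  4 × C (aromatic): no H
  3 × C: 2 H each → 6
  2 × C: 1 H each → 2
  2 × C: no H
  2 × N: 2 H each → 4
  1 × O: 1 H
  1 × O (aromatic): no H
  1 × O: no H
  1 × S: 1 H
  Total hydrogens = 14.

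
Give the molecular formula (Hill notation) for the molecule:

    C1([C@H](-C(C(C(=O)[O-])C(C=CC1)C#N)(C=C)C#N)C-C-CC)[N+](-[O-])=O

C17H20N3O4-

Heavy atoms from the SMILES: 17 C, 3 N, 4 O.
Implicit hydrogens by atom environment:
  7 × C: 1 H each → 7
  5 × C: 2 H each → 10
  4 × C: no H
  2 × N: no H
  2 × O: no H
  2 × O (charge -1): no H
  1 × C: 3 H
  1 × N (charge +1): no H
  Total hydrogens = 20.
Net charge -1.
Molecular formula: C17H20N3O4-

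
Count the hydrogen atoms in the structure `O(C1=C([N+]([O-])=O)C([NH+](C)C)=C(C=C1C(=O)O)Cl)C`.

12

Hydrogens are implicit in SMILES; fill each atom to its normal valence:
  5 × C (aromatic): no H
  3 × C: 3 H each → 9
  3 × O: no H
  1 × C (aromatic): 1 H
  1 × C: no H
  1 × Cl: no H
  1 × N (charge +1): 1 H
  1 × N (charge +1): no H
  1 × O: 1 H
  1 × O (charge -1): no H
  Total hydrogens = 12.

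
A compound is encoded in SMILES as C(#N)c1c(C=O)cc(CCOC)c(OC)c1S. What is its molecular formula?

C12H13NO3S

Heavy atoms from the SMILES: 12 C, 1 N, 3 O, 1 S.
Implicit hydrogens by atom environment:
  5 × C (aromatic): no H
  3 × O: no H
  2 × C: 3 H each → 6
  2 × C: 2 H each → 4
  1 × C (aromatic): 1 H
  1 × C: 1 H
  1 × C: no H
  1 × N: no H
  1 × S: 1 H
  Total hydrogens = 13.
Molecular formula: C12H13NO3S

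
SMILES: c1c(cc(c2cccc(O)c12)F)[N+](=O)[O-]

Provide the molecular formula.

C10H6FNO3

Heavy atoms from the SMILES: 10 C, 1 F, 1 N, 3 O.
Implicit hydrogens by atom environment:
  5 × C (aromatic): 1 H each → 5
  5 × C (aromatic): no H
  1 × F: no H
  1 × N (charge +1): no H
  1 × O: 1 H
  1 × O: no H
  1 × O (charge -1): no H
  Total hydrogens = 6.
Molecular formula: C10H6FNO3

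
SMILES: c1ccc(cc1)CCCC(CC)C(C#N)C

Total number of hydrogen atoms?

Hydrogens are implicit in SMILES; fill each atom to its normal valence:
  5 × C (aromatic): 1 H each → 5
  4 × C: 2 H each → 8
  2 × C: 3 H each → 6
  2 × C: 1 H each → 2
  1 × C: no H
  1 × C (aromatic): no H
  1 × N: no H
  Total hydrogens = 21.

21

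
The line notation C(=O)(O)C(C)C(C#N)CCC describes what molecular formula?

Heavy atoms from the SMILES: 8 C, 1 N, 2 O.
Implicit hydrogens by atom environment:
  2 × C: 3 H each → 6
  2 × C: 2 H each → 4
  2 × C: 1 H each → 2
  2 × C: no H
  1 × N: no H
  1 × O: 1 H
  1 × O: no H
  Total hydrogens = 13.
Molecular formula: C8H13NO2

C8H13NO2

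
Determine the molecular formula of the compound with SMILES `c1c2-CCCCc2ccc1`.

Heavy atoms from the SMILES: 10 C.
Implicit hydrogens by atom environment:
  4 × C: 2 H each → 8
  4 × C (aromatic): 1 H each → 4
  2 × C (aromatic): no H
  Total hydrogens = 12.
Molecular formula: C10H12

C10H12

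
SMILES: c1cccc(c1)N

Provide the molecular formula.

C6H7N

Heavy atoms from the SMILES: 6 C, 1 N.
Implicit hydrogens by atom environment:
  5 × C (aromatic): 1 H each → 5
  1 × C (aromatic): no H
  1 × N: 2 H
  Total hydrogens = 7.
Molecular formula: C6H7N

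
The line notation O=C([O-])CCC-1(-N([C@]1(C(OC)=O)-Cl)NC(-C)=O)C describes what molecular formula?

Heavy atoms from the SMILES: 10 C, 1 Cl, 2 N, 5 O.
Implicit hydrogens by atom environment:
  5 × C: no H
  4 × O: no H
  3 × C: 3 H each → 9
  2 × C: 2 H each → 4
  1 × Cl: no H
  1 × N: 1 H
  1 × N: no H
  1 × O (charge -1): no H
  Total hydrogens = 14.
Net charge -1.
Molecular formula: C10H14ClN2O5-

C10H14ClN2O5-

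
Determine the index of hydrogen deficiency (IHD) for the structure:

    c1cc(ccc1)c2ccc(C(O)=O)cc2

Molecular formula from the SMILES: C13H10O2.
DoU = (2C + 2 + N − H − X)/2 = (2·13 + 2 + 0 − 10 − 0)/2 = 18/2 = 9.
(Structurally: 2 ring(s) + 7 π bond(s) = 9.)

9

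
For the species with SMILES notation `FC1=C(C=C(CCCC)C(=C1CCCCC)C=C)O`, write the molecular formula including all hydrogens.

Heavy atoms from the SMILES: 17 C, 1 F, 1 O.
Implicit hydrogens by atom environment:
  8 × C: 2 H each → 16
  5 × C (aromatic): no H
  2 × C: 3 H each → 6
  1 × C (aromatic): 1 H
  1 × C: 1 H
  1 × F: no H
  1 × O: 1 H
  Total hydrogens = 25.
Molecular formula: C17H25FO

C17H25FO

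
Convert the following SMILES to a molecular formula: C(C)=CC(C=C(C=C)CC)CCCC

Heavy atoms from the SMILES: 14 C.
Implicit hydrogens by atom environment:
  5 × C: 2 H each → 10
  5 × C: 1 H each → 5
  3 × C: 3 H each → 9
  1 × C: no H
  Total hydrogens = 24.
Molecular formula: C14H24

C14H24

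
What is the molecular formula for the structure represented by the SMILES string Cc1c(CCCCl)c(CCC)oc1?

C11H17ClO

Heavy atoms from the SMILES: 11 C, 1 Cl, 1 O.
Implicit hydrogens by atom environment:
  5 × C: 2 H each → 10
  3 × C (aromatic): no H
  2 × C: 3 H each → 6
  1 × C (aromatic): 1 H
  1 × Cl: no H
  1 × O (aromatic): no H
  Total hydrogens = 17.
Molecular formula: C11H17ClO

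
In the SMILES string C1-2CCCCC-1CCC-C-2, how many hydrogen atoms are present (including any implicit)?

18

Hydrogens are implicit in SMILES; fill each atom to its normal valence:
  8 × C: 2 H each → 16
  2 × C: 1 H each → 2
  Total hydrogens = 18.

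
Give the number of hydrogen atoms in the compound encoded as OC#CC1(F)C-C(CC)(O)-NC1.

12

Hydrogens are implicit in SMILES; fill each atom to its normal valence:
  4 × C: no H
  3 × C: 2 H each → 6
  2 × O: 1 H each → 2
  1 × C: 3 H
  1 × F: no H
  1 × N: 1 H
  Total hydrogens = 12.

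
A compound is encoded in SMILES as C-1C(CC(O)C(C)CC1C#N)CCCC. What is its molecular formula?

Heavy atoms from the SMILES: 13 C, 1 N, 1 O.
Implicit hydrogens by atom environment:
  6 × C: 2 H each → 12
  4 × C: 1 H each → 4
  2 × C: 3 H each → 6
  1 × C: no H
  1 × N: no H
  1 × O: 1 H
  Total hydrogens = 23.
Molecular formula: C13H23NO

C13H23NO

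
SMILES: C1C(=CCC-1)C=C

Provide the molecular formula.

C7H10

Heavy atoms from the SMILES: 7 C.
Implicit hydrogens by atom environment:
  4 × C: 2 H each → 8
  2 × C: 1 H each → 2
  1 × C: no H
  Total hydrogens = 10.
Molecular formula: C7H10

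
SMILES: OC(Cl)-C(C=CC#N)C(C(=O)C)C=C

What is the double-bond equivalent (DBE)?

5

Molecular formula from the SMILES: C10H12ClNO2.
DoU = (2C + 2 + N − H − X)/2 = (2·10 + 2 + 1 − 12 − 1)/2 = 10/2 = 5.
(Structurally: 0 ring(s) + 5 π bond(s) = 5.)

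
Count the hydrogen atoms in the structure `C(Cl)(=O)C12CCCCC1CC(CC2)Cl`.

Hydrogens are implicit in SMILES; fill each atom to its normal valence:
  7 × C: 2 H each → 14
  2 × C: 1 H each → 2
  2 × C: no H
  2 × Cl: no H
  1 × O: no H
  Total hydrogens = 16.

16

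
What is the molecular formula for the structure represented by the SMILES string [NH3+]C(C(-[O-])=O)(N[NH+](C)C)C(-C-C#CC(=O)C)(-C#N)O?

C11H17N4O4+

Heavy atoms from the SMILES: 11 C, 4 N, 4 O.
Implicit hydrogens by atom environment:
  7 × C: no H
  3 × C: 3 H each → 9
  2 × O: no H
  1 × C: 2 H
  1 × N (charge +1): 3 H
  1 × N: 1 H
  1 × N (charge +1): 1 H
  1 × N: no H
  1 × O: 1 H
  1 × O (charge -1): no H
  Total hydrogens = 17.
Net charge +1.
Molecular formula: C11H17N4O4+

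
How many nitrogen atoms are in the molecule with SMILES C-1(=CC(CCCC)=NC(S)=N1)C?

2

The symbol for nitrogen appears 2 times in the SMILES.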